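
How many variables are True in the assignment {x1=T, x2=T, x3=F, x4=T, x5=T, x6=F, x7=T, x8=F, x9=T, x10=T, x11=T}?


The weight is the number of variables assigned True.
True variables: x1, x2, x4, x5, x7, x9, x10, x11.
Weight = 8.

8


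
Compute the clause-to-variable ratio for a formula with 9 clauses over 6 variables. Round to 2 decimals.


Clause-to-variable ratio = clauses / variables.
9 / 6 = 1.5.

1.5


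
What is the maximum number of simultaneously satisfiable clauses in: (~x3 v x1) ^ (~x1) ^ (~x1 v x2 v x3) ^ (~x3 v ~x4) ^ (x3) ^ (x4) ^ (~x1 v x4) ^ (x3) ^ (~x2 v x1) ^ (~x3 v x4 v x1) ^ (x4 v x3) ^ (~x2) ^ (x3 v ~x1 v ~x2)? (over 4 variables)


Enumerate all 16 truth assignments.
For each, count how many of the 13 clauses are satisfied.
The formula is not fully satisfiable, so the maximum is below 13.
Maximum simultaneously satisfiable clauses = 11.

11


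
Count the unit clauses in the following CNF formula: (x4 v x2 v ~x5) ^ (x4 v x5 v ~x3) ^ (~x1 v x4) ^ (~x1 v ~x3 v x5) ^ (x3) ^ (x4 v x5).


A unit clause contains exactly one literal.
Unit clauses found: (x3).
Count = 1.

1


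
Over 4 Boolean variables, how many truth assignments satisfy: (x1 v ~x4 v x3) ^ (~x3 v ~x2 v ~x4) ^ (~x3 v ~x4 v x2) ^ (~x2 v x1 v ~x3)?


Enumerate all 16 truth assignments over 4 variables.
Test each against every clause.
Satisfying assignments found: 9.

9


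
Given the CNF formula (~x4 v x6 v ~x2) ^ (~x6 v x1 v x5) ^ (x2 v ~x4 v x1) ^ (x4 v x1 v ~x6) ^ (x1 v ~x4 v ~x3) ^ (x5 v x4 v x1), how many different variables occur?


Identify each distinct variable in the formula.
Variables found: x1, x2, x3, x4, x5, x6.
Total distinct variables = 6.

6


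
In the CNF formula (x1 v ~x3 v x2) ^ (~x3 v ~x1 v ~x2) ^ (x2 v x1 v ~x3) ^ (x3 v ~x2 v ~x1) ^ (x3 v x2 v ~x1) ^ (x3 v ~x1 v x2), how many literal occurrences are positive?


Scan each clause for unnegated literals.
Clause 1: 2 positive; Clause 2: 0 positive; Clause 3: 2 positive; Clause 4: 1 positive; Clause 5: 2 positive; Clause 6: 2 positive.
Total positive literal occurrences = 9.

9


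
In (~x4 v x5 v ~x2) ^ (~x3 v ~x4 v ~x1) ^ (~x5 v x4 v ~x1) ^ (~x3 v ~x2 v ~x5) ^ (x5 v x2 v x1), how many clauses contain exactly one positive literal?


A definite clause has exactly one positive literal.
Clause 1: 1 positive -> definite
Clause 2: 0 positive -> not definite
Clause 3: 1 positive -> definite
Clause 4: 0 positive -> not definite
Clause 5: 3 positive -> not definite
Definite clause count = 2.

2


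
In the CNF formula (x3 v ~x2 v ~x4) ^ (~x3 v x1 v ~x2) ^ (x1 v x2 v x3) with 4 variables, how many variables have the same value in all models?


Find all satisfying assignments: 10 model(s).
Check which variables have the same value in every model.
No variable is fixed across all models.
Backbone size = 0.

0


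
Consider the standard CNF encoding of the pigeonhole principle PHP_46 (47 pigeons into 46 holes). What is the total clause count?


The PHP encoding has two parts:
1) At-least-one-hole clauses: 47 (one per pigeon, each with 46 literals).
2) At-most-one-pigeon-per-hole clauses: 46 holes * C(47,2) = 46 * 1081 = 49726.
Total clauses = 47 + 49726 = 49773.

49773


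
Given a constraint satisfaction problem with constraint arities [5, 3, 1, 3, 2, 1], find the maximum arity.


The arities are: 5, 3, 1, 3, 2, 1.
Scan for the maximum value.
Maximum arity = 5.

5


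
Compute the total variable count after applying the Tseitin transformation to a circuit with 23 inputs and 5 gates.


The Tseitin transformation introduces one auxiliary variable per gate.
Total variables = inputs + gates = 23 + 5 = 28.

28


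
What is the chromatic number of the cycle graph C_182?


A cycle on an even number of vertices is bipartite: alternate two colors around the cycle.
Since 182 is even, two colors suffice, and at least two are needed because the graph has edges.
Chromatic number = 2.

2


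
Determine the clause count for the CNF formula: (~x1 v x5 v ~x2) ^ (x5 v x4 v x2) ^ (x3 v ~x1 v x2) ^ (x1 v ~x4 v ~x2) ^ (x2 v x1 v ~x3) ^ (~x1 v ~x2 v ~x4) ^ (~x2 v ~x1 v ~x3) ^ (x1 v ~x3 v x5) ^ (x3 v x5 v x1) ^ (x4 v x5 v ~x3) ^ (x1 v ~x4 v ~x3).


Each group enclosed in parentheses joined by ^ is one clause.
Counting the conjuncts: 11 clauses.

11


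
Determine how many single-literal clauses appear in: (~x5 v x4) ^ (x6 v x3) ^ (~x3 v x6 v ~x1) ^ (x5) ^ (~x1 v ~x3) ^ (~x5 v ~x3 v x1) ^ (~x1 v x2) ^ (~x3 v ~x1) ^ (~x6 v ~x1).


A unit clause contains exactly one literal.
Unit clauses found: (x5).
Count = 1.

1


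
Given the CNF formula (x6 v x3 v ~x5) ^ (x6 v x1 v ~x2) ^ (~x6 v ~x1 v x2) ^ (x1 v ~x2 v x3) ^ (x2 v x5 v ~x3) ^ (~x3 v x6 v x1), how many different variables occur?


Identify each distinct variable in the formula.
Variables found: x1, x2, x3, x5, x6.
Total distinct variables = 5.

5


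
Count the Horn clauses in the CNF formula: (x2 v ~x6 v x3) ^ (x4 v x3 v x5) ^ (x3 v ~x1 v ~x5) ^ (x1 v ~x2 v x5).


A Horn clause has at most one positive literal.
Clause 1: 2 positive lit(s) -> not Horn
Clause 2: 3 positive lit(s) -> not Horn
Clause 3: 1 positive lit(s) -> Horn
Clause 4: 2 positive lit(s) -> not Horn
Total Horn clauses = 1.

1


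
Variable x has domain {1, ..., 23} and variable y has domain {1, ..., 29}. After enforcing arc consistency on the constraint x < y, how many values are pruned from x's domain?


For the constraint x < y, x needs a supporting value in y's domain.
x can be at most 28 (one less than y's maximum).
Valid x values from domain: 23 out of 23.
Pruned = 23 - 23 = 0.

0


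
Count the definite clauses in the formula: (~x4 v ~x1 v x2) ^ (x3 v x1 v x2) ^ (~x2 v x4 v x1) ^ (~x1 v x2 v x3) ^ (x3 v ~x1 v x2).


A definite clause has exactly one positive literal.
Clause 1: 1 positive -> definite
Clause 2: 3 positive -> not definite
Clause 3: 2 positive -> not definite
Clause 4: 2 positive -> not definite
Clause 5: 2 positive -> not definite
Definite clause count = 1.

1


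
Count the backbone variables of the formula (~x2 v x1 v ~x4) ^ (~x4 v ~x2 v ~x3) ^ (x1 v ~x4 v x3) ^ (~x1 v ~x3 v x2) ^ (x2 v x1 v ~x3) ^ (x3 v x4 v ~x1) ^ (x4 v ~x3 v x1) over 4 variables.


Find all satisfying assignments: 5 model(s).
Check which variables have the same value in every model.
No variable is fixed across all models.
Backbone size = 0.

0


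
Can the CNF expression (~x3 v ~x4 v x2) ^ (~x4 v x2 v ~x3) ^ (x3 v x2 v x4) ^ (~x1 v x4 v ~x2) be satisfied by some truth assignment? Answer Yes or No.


Check all 16 possible truth assignments.
Number of satisfying assignments found: 10.
The formula is satisfiable.

Yes


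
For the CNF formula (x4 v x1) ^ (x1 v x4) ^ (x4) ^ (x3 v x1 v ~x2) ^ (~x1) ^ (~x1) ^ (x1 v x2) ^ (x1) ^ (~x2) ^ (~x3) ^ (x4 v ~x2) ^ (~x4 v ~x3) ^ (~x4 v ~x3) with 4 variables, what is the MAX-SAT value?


Enumerate all 16 truth assignments.
For each, count how many of the 13 clauses are satisfied.
The formula is not fully satisfiable, so the maximum is below 13.
Maximum simultaneously satisfiable clauses = 11.

11


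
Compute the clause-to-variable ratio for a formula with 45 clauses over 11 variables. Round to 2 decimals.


Clause-to-variable ratio = clauses / variables.
45 / 11 = 4.09.

4.09


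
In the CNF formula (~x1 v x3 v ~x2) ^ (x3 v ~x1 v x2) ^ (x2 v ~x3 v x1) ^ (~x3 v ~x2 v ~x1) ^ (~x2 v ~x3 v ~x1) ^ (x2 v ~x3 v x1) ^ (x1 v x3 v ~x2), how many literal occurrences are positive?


Scan each clause for unnegated literals.
Clause 1: 1 positive; Clause 2: 2 positive; Clause 3: 2 positive; Clause 4: 0 positive; Clause 5: 0 positive; Clause 6: 2 positive; Clause 7: 2 positive.
Total positive literal occurrences = 9.

9


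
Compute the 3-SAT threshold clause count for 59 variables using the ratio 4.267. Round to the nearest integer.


The 3-SAT phase transition occurs at approximately 4.267 clauses per variable.
m = 4.267 * 59 = 251.753.
Rounded to nearest integer: 252.

252


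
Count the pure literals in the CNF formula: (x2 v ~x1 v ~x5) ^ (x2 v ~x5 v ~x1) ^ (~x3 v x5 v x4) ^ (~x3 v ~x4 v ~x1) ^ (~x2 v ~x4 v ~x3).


A pure literal appears in only one polarity across all clauses.
Pure literals: x1 (negative only), x3 (negative only).
Count = 2.

2


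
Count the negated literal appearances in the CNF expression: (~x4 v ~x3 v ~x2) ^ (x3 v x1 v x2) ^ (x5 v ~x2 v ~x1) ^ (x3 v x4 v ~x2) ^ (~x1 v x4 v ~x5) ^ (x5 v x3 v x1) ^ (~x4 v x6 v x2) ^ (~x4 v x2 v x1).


Scan each clause for negated literals.
Clause 1: 3 negative; Clause 2: 0 negative; Clause 3: 2 negative; Clause 4: 1 negative; Clause 5: 2 negative; Clause 6: 0 negative; Clause 7: 1 negative; Clause 8: 1 negative.
Total negative literal occurrences = 10.

10


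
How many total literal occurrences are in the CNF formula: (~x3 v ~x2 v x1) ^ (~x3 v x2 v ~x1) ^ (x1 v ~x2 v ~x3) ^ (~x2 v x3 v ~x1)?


Clause lengths: 3, 3, 3, 3.
Sum = 3 + 3 + 3 + 3 = 12.

12


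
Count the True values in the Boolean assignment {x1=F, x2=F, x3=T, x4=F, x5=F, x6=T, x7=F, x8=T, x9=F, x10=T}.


The weight is the number of variables assigned True.
True variables: x3, x6, x8, x10.
Weight = 4.

4


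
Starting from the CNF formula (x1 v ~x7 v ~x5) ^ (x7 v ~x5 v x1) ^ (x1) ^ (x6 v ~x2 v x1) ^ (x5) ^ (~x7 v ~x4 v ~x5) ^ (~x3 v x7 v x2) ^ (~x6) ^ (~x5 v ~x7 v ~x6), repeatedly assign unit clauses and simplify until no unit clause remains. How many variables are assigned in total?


Unit propagation repeatedly assigns the literal in any unit clause, then simplifies.
Assignments in order: x1 = T, x5 = T, x6 = F.
No further unit clauses remain.
Total variables assigned = 3.

3


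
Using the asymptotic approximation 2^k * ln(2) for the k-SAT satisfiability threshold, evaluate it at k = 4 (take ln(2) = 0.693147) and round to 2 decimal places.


Using the asymptotic formula: threshold ~ 2^k * ln(2).
2^4 = 16.
16 * 0.693147 = 11.09.

11.09


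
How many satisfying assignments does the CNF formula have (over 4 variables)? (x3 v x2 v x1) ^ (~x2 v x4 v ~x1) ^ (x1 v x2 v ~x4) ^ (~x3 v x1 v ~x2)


Enumerate all 16 truth assignments over 4 variables.
Test each against every clause.
Satisfying assignments found: 9.

9


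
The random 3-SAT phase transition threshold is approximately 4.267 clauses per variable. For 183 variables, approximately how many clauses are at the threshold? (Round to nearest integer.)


The 3-SAT phase transition occurs at approximately 4.267 clauses per variable.
m = 4.267 * 183 = 780.861.
Rounded to nearest integer: 781.

781


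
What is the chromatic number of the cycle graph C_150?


A cycle on an even number of vertices is bipartite: alternate two colors around the cycle.
Since 150 is even, two colors suffice, and at least two are needed because the graph has edges.
Chromatic number = 2.

2


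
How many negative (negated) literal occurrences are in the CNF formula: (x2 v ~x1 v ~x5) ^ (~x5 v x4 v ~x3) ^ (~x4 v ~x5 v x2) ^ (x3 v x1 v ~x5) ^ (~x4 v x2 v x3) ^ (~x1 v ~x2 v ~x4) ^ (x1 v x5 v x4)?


Scan each clause for negated literals.
Clause 1: 2 negative; Clause 2: 2 negative; Clause 3: 2 negative; Clause 4: 1 negative; Clause 5: 1 negative; Clause 6: 3 negative; Clause 7: 0 negative.
Total negative literal occurrences = 11.

11


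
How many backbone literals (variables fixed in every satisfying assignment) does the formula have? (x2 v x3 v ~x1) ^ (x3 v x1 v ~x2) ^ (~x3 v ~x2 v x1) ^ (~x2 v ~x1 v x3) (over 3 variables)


Find all satisfying assignments: 4 model(s).
Check which variables have the same value in every model.
No variable is fixed across all models.
Backbone size = 0.

0


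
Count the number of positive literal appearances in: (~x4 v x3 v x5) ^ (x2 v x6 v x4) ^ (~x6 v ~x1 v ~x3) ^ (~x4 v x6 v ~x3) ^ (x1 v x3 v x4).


Scan each clause for unnegated literals.
Clause 1: 2 positive; Clause 2: 3 positive; Clause 3: 0 positive; Clause 4: 1 positive; Clause 5: 3 positive.
Total positive literal occurrences = 9.

9


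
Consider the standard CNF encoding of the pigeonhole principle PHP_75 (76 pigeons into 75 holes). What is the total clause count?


The PHP encoding has two parts:
1) At-least-one-hole clauses: 76 (one per pigeon, each with 75 literals).
2) At-most-one-pigeon-per-hole clauses: 75 holes * C(76,2) = 75 * 2850 = 213750.
Total clauses = 76 + 213750 = 213826.

213826


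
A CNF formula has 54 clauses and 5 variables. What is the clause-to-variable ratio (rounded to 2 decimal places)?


Clause-to-variable ratio = clauses / variables.
54 / 5 = 10.8.

10.8


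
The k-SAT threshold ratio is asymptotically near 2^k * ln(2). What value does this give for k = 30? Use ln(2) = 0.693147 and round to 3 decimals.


Using the asymptotic formula: threshold ~ 2^k * ln(2).
2^30 = 1073741824.
1073741824 * 0.693147 = 744260924.08.

744260924.08


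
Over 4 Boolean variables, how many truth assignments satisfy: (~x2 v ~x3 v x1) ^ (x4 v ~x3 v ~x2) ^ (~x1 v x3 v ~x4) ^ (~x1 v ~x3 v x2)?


Enumerate all 16 truth assignments over 4 variables.
Test each against every clause.
Satisfying assignments found: 9.

9


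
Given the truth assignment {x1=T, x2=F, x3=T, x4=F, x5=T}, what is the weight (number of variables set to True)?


The weight is the number of variables assigned True.
True variables: x1, x3, x5.
Weight = 3.

3


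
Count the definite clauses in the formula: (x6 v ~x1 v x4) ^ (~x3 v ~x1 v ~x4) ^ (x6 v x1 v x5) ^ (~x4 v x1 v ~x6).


A definite clause has exactly one positive literal.
Clause 1: 2 positive -> not definite
Clause 2: 0 positive -> not definite
Clause 3: 3 positive -> not definite
Clause 4: 1 positive -> definite
Definite clause count = 1.

1


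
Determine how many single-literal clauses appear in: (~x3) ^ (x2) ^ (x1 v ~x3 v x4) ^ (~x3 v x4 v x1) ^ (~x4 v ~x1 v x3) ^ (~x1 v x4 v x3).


A unit clause contains exactly one literal.
Unit clauses found: (~x3), (x2).
Count = 2.

2


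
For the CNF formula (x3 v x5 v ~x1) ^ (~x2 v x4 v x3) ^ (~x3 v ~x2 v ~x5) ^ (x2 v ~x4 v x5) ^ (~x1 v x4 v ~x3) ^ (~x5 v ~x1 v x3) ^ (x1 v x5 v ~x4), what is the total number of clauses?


Each group enclosed in parentheses joined by ^ is one clause.
Counting the conjuncts: 7 clauses.

7


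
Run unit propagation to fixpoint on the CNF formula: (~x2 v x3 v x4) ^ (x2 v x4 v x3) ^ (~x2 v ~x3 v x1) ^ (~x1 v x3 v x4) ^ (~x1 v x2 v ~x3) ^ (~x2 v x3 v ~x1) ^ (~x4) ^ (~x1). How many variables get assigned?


Unit propagation repeatedly assigns the literal in any unit clause, then simplifies.
Assignments in order: x4 = F, x1 = F.
No further unit clauses remain.
Total variables assigned = 2.

2


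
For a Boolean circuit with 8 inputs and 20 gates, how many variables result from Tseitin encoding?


The Tseitin transformation introduces one auxiliary variable per gate.
Total variables = inputs + gates = 8 + 20 = 28.

28


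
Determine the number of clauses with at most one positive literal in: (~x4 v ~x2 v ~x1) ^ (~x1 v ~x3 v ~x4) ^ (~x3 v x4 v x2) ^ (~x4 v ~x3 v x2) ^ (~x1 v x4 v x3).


A Horn clause has at most one positive literal.
Clause 1: 0 positive lit(s) -> Horn
Clause 2: 0 positive lit(s) -> Horn
Clause 3: 2 positive lit(s) -> not Horn
Clause 4: 1 positive lit(s) -> Horn
Clause 5: 2 positive lit(s) -> not Horn
Total Horn clauses = 3.

3


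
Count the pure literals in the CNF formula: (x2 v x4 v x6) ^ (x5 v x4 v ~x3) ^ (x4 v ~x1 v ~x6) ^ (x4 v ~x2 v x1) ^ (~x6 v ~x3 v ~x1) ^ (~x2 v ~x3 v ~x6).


A pure literal appears in only one polarity across all clauses.
Pure literals: x3 (negative only), x4 (positive only), x5 (positive only).
Count = 3.

3


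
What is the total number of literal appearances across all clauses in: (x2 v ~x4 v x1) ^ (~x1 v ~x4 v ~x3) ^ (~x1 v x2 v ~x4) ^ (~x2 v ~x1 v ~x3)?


Clause lengths: 3, 3, 3, 3.
Sum = 3 + 3 + 3 + 3 = 12.

12


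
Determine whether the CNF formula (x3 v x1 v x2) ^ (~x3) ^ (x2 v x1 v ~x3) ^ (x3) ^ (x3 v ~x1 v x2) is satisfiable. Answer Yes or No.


Check all 8 possible truth assignments.
Number of satisfying assignments found: 0.
The formula is unsatisfiable.

No


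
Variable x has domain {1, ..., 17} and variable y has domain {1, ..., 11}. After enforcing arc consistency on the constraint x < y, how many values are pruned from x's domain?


For the constraint x < y, x needs a supporting value in y's domain.
x can be at most 10 (one less than y's maximum).
Valid x values from domain: 10 out of 17.
Pruned = 17 - 10 = 7.

7


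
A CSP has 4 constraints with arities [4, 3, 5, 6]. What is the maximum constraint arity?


The arities are: 4, 3, 5, 6.
Scan for the maximum value.
Maximum arity = 6.

6


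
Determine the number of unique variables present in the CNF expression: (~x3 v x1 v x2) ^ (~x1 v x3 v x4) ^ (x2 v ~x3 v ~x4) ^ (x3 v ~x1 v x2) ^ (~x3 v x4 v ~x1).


Identify each distinct variable in the formula.
Variables found: x1, x2, x3, x4.
Total distinct variables = 4.

4


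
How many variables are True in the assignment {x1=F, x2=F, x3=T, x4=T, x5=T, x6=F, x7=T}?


The weight is the number of variables assigned True.
True variables: x3, x4, x5, x7.
Weight = 4.

4


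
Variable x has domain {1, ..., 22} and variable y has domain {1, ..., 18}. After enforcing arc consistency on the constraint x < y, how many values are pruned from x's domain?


For the constraint x < y, x needs a supporting value in y's domain.
x can be at most 17 (one less than y's maximum).
Valid x values from domain: 17 out of 22.
Pruned = 22 - 17 = 5.

5


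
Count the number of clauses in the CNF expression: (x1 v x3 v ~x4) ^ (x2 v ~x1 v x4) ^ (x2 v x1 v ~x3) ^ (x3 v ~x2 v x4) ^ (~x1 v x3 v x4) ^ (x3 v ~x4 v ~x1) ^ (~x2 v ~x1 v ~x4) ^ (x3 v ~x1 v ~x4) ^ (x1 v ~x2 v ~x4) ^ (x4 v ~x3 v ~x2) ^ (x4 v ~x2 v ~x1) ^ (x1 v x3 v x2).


Each group enclosed in parentheses joined by ^ is one clause.
Counting the conjuncts: 12 clauses.

12


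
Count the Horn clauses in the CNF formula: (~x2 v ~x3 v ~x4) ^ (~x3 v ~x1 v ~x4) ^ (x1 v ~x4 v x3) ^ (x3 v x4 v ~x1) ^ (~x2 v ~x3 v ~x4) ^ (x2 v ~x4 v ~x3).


A Horn clause has at most one positive literal.
Clause 1: 0 positive lit(s) -> Horn
Clause 2: 0 positive lit(s) -> Horn
Clause 3: 2 positive lit(s) -> not Horn
Clause 4: 2 positive lit(s) -> not Horn
Clause 5: 0 positive lit(s) -> Horn
Clause 6: 1 positive lit(s) -> Horn
Total Horn clauses = 4.

4


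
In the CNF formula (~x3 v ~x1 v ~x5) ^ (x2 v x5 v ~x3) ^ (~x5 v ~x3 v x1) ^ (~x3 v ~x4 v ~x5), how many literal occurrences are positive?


Scan each clause for unnegated literals.
Clause 1: 0 positive; Clause 2: 2 positive; Clause 3: 1 positive; Clause 4: 0 positive.
Total positive literal occurrences = 3.

3


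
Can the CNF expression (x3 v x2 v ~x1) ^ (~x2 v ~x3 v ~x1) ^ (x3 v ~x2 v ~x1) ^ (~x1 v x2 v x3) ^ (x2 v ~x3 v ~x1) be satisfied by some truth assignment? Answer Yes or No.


Check all 8 possible truth assignments.
Number of satisfying assignments found: 4.
The formula is satisfiable.

Yes


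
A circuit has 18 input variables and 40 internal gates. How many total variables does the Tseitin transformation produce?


The Tseitin transformation introduces one auxiliary variable per gate.
Total variables = inputs + gates = 18 + 40 = 58.

58


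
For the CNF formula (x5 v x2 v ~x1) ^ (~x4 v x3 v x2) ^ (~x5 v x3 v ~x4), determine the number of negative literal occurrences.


Scan each clause for negated literals.
Clause 1: 1 negative; Clause 2: 1 negative; Clause 3: 2 negative.
Total negative literal occurrences = 4.

4


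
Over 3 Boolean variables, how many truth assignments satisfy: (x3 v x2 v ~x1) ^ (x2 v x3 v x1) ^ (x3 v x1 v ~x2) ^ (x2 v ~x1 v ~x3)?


Enumerate all 8 truth assignments over 3 variables.
Test each against every clause.
Satisfying assignments found: 4.

4


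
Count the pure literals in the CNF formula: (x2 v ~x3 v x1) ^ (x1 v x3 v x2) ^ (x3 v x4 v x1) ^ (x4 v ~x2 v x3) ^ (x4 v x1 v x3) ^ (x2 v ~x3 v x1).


A pure literal appears in only one polarity across all clauses.
Pure literals: x1 (positive only), x4 (positive only).
Count = 2.

2


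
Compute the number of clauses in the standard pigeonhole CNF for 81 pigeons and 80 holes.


The PHP encoding has two parts:
1) At-least-one-hole clauses: 81 (one per pigeon, each with 80 literals).
2) At-most-one-pigeon-per-hole clauses: 80 holes * C(81,2) = 80 * 3240 = 259200.
Total clauses = 81 + 259200 = 259281.

259281


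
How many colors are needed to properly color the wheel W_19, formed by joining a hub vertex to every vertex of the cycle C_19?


W_19 consists of the cycle C_19 together with a hub vertex adjacent to every cycle vertex.
The cycle C_19 needs 3 colors (odd cycle -> 3).
The hub is adjacent to every cycle vertex, so it must receive a new color distinct from all of them.
Chromatic number = 3 + 1 = 4.

4


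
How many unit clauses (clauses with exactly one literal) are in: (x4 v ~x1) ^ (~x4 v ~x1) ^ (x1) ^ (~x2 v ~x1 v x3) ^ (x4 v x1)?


A unit clause contains exactly one literal.
Unit clauses found: (x1).
Count = 1.

1


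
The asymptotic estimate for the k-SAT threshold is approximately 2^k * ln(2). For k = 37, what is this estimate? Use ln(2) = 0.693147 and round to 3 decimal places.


Using the asymptotic formula: threshold ~ 2^k * ln(2).
2^37 = 137438953472.
137438953472 * 0.693147 = 95265398282.256.

95265398282.256


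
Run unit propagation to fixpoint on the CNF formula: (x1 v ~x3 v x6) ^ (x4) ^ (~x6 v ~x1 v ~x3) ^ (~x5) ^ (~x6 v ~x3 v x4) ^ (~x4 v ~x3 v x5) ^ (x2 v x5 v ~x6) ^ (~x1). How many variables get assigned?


Unit propagation repeatedly assigns the literal in any unit clause, then simplifies.
Assignments in order: x4 = T, x5 = F, x3 = F, x1 = F.
No further unit clauses remain.
Total variables assigned = 4.

4


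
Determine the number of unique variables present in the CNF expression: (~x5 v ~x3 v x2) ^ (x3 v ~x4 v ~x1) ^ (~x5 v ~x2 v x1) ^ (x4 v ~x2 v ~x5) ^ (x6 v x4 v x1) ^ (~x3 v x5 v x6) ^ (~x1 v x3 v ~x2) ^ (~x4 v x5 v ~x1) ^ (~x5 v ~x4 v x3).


Identify each distinct variable in the formula.
Variables found: x1, x2, x3, x4, x5, x6.
Total distinct variables = 6.

6


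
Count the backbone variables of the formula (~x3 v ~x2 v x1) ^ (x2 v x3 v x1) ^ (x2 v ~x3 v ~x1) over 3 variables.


Find all satisfying assignments: 5 model(s).
Check which variables have the same value in every model.
No variable is fixed across all models.
Backbone size = 0.

0


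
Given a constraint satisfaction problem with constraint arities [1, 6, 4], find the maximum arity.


The arities are: 1, 6, 4.
Scan for the maximum value.
Maximum arity = 6.

6


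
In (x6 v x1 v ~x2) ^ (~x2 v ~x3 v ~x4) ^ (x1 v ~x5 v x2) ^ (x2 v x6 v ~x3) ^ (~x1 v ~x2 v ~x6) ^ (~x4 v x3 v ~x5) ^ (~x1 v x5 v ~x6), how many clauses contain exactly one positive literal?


A definite clause has exactly one positive literal.
Clause 1: 2 positive -> not definite
Clause 2: 0 positive -> not definite
Clause 3: 2 positive -> not definite
Clause 4: 2 positive -> not definite
Clause 5: 0 positive -> not definite
Clause 6: 1 positive -> definite
Clause 7: 1 positive -> definite
Definite clause count = 2.

2


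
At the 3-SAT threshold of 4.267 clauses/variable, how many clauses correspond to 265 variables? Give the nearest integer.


The 3-SAT phase transition occurs at approximately 4.267 clauses per variable.
m = 4.267 * 265 = 1130.755.
Rounded to nearest integer: 1131.

1131


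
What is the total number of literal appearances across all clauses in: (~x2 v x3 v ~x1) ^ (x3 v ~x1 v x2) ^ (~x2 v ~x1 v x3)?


Clause lengths: 3, 3, 3.
Sum = 3 + 3 + 3 = 9.

9


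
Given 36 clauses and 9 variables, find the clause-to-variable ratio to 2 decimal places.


Clause-to-variable ratio = clauses / variables.
36 / 9 = 4.0.

4.0


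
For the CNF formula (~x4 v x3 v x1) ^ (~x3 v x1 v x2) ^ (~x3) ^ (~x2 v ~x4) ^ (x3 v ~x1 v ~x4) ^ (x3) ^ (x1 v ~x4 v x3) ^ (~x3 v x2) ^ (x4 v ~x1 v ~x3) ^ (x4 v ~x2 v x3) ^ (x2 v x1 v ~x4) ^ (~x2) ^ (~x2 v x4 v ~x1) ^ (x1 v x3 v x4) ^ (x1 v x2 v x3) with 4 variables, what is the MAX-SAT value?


Enumerate all 16 truth assignments.
For each, count how many of the 15 clauses are satisfied.
The formula is not fully satisfiable, so the maximum is below 15.
Maximum simultaneously satisfiable clauses = 14.

14


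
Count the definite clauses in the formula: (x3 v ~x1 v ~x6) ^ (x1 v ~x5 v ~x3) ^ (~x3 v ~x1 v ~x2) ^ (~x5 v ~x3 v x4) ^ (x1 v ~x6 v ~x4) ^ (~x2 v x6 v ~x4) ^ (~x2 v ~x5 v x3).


A definite clause has exactly one positive literal.
Clause 1: 1 positive -> definite
Clause 2: 1 positive -> definite
Clause 3: 0 positive -> not definite
Clause 4: 1 positive -> definite
Clause 5: 1 positive -> definite
Clause 6: 1 positive -> definite
Clause 7: 1 positive -> definite
Definite clause count = 6.

6


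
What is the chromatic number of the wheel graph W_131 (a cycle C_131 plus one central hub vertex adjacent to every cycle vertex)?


W_131 consists of the cycle C_131 together with a hub vertex adjacent to every cycle vertex.
The cycle C_131 needs 3 colors (odd cycle -> 3).
The hub is adjacent to every cycle vertex, so it must receive a new color distinct from all of them.
Chromatic number = 3 + 1 = 4.

4


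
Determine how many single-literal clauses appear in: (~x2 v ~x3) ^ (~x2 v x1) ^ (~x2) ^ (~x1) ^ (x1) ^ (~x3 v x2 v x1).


A unit clause contains exactly one literal.
Unit clauses found: (~x2), (~x1), (x1).
Count = 3.

3


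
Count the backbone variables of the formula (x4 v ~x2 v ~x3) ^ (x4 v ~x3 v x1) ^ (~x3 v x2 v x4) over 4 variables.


Find all satisfying assignments: 12 model(s).
Check which variables have the same value in every model.
No variable is fixed across all models.
Backbone size = 0.

0


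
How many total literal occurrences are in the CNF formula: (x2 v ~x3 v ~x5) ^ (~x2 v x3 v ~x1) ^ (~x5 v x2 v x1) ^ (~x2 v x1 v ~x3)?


Clause lengths: 3, 3, 3, 3.
Sum = 3 + 3 + 3 + 3 = 12.

12


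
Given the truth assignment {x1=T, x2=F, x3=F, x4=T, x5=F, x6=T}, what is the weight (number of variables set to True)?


The weight is the number of variables assigned True.
True variables: x1, x4, x6.
Weight = 3.

3


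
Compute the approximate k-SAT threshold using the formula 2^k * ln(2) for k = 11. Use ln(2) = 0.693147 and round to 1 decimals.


Using the asymptotic formula: threshold ~ 2^k * ln(2).
2^11 = 2048.
2048 * 0.693147 = 1419.6.

1419.6


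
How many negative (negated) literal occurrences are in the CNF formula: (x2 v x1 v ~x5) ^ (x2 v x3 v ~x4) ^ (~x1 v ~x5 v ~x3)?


Scan each clause for negated literals.
Clause 1: 1 negative; Clause 2: 1 negative; Clause 3: 3 negative.
Total negative literal occurrences = 5.

5


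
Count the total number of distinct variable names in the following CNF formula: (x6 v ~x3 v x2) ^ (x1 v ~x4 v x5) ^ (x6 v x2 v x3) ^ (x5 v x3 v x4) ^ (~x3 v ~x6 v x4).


Identify each distinct variable in the formula.
Variables found: x1, x2, x3, x4, x5, x6.
Total distinct variables = 6.

6


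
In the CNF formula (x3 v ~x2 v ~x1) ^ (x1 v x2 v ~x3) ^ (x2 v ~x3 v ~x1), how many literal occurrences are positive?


Scan each clause for unnegated literals.
Clause 1: 1 positive; Clause 2: 2 positive; Clause 3: 1 positive.
Total positive literal occurrences = 4.

4


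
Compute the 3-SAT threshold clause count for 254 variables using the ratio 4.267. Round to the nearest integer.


The 3-SAT phase transition occurs at approximately 4.267 clauses per variable.
m = 4.267 * 254 = 1083.818.
Rounded to nearest integer: 1084.

1084


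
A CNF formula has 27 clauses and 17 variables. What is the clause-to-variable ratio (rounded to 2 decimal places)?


Clause-to-variable ratio = clauses / variables.
27 / 17 = 1.59.

1.59


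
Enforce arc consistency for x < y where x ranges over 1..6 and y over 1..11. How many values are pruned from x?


For the constraint x < y, x needs a supporting value in y's domain.
x can be at most 10 (one less than y's maximum).
Valid x values from domain: 6 out of 6.
Pruned = 6 - 6 = 0.

0


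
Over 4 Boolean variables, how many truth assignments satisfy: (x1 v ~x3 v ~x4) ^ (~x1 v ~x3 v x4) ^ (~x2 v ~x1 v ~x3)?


Enumerate all 16 truth assignments over 4 variables.
Test each against every clause.
Satisfying assignments found: 11.

11


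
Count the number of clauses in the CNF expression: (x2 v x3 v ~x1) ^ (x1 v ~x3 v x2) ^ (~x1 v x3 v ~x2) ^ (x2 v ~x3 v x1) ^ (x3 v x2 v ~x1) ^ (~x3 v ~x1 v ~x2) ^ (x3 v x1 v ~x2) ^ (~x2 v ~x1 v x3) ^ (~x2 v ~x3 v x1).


Each group enclosed in parentheses joined by ^ is one clause.
Counting the conjuncts: 9 clauses.

9


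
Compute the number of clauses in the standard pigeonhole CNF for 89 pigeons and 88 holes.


The PHP encoding has two parts:
1) At-least-one-hole clauses: 89 (one per pigeon, each with 88 literals).
2) At-most-one-pigeon-per-hole clauses: 88 holes * C(89,2) = 88 * 3916 = 344608.
Total clauses = 89 + 344608 = 344697.

344697


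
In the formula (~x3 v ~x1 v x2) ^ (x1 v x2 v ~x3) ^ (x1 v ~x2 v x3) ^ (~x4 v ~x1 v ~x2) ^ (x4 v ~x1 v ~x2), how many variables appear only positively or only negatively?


A pure literal appears in only one polarity across all clauses.
No pure literals found.
Count = 0.

0


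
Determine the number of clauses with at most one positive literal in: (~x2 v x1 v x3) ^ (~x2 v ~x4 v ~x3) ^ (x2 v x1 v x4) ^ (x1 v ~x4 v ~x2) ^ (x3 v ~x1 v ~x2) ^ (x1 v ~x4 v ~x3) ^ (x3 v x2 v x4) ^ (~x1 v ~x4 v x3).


A Horn clause has at most one positive literal.
Clause 1: 2 positive lit(s) -> not Horn
Clause 2: 0 positive lit(s) -> Horn
Clause 3: 3 positive lit(s) -> not Horn
Clause 4: 1 positive lit(s) -> Horn
Clause 5: 1 positive lit(s) -> Horn
Clause 6: 1 positive lit(s) -> Horn
Clause 7: 3 positive lit(s) -> not Horn
Clause 8: 1 positive lit(s) -> Horn
Total Horn clauses = 5.

5


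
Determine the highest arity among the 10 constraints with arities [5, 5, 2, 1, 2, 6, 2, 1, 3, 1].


The arities are: 5, 5, 2, 1, 2, 6, 2, 1, 3, 1.
Scan for the maximum value.
Maximum arity = 6.

6


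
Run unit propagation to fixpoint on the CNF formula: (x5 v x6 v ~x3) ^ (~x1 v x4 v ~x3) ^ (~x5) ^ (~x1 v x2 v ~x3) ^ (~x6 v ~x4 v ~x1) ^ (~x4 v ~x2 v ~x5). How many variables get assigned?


Unit propagation repeatedly assigns the literal in any unit clause, then simplifies.
Assignments in order: x5 = F.
No further unit clauses remain.
Total variables assigned = 1.

1


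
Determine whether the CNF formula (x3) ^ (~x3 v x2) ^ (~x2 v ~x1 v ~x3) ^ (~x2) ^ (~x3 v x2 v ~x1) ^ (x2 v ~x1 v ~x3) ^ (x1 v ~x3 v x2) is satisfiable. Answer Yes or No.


Check all 8 possible truth assignments.
Number of satisfying assignments found: 0.
The formula is unsatisfiable.

No


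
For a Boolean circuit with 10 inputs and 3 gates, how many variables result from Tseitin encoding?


The Tseitin transformation introduces one auxiliary variable per gate.
Total variables = inputs + gates = 10 + 3 = 13.

13


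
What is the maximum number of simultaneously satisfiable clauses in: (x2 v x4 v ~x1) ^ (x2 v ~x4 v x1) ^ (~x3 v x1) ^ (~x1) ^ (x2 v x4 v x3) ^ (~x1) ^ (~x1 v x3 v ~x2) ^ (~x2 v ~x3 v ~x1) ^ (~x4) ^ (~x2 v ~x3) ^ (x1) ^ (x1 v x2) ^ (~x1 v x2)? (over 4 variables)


Enumerate all 16 truth assignments.
For each, count how many of the 13 clauses are satisfied.
The formula is not fully satisfiable, so the maximum is below 13.
Maximum simultaneously satisfiable clauses = 12.

12


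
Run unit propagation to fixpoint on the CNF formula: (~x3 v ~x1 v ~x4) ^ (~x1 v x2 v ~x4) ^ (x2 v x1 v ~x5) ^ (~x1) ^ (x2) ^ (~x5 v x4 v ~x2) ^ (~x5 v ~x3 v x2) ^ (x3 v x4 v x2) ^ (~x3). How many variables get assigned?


Unit propagation repeatedly assigns the literal in any unit clause, then simplifies.
Assignments in order: x1 = F, x2 = T, x3 = F.
No further unit clauses remain.
Total variables assigned = 3.

3


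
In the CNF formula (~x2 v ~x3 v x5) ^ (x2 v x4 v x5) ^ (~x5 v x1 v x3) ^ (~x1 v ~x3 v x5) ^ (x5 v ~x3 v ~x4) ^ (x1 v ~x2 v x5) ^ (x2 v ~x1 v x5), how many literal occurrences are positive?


Scan each clause for unnegated literals.
Clause 1: 1 positive; Clause 2: 3 positive; Clause 3: 2 positive; Clause 4: 1 positive; Clause 5: 1 positive; Clause 6: 2 positive; Clause 7: 2 positive.
Total positive literal occurrences = 12.

12


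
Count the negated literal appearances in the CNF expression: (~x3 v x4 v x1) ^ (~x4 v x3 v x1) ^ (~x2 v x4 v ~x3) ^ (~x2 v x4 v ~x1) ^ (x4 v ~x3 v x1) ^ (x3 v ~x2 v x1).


Scan each clause for negated literals.
Clause 1: 1 negative; Clause 2: 1 negative; Clause 3: 2 negative; Clause 4: 2 negative; Clause 5: 1 negative; Clause 6: 1 negative.
Total negative literal occurrences = 8.

8


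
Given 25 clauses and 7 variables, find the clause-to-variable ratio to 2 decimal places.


Clause-to-variable ratio = clauses / variables.
25 / 7 = 3.57.

3.57


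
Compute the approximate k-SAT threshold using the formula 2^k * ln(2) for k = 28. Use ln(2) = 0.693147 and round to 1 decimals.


Using the asymptotic formula: threshold ~ 2^k * ln(2).
2^28 = 268435456.
268435456 * 0.693147 = 186065231.0.

186065231.0


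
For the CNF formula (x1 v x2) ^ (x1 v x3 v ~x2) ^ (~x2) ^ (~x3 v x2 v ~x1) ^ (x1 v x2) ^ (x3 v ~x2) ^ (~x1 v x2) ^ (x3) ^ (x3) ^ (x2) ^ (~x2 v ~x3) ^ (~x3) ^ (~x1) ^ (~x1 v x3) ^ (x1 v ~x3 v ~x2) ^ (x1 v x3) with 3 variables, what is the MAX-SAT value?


Enumerate all 8 truth assignments.
For each, count how many of the 16 clauses are satisfied.
The formula is not fully satisfiable, so the maximum is below 16.
Maximum simultaneously satisfiable clauses = 12.

12


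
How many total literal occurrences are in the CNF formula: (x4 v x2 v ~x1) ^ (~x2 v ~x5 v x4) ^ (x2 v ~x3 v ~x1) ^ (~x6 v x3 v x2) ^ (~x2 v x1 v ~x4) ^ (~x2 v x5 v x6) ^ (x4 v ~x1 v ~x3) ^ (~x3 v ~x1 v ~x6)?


Clause lengths: 3, 3, 3, 3, 3, 3, 3, 3.
Sum = 3 + 3 + 3 + 3 + 3 + 3 + 3 + 3 = 24.

24


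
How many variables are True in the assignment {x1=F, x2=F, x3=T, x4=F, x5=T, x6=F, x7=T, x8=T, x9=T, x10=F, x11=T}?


The weight is the number of variables assigned True.
True variables: x3, x5, x7, x8, x9, x11.
Weight = 6.

6


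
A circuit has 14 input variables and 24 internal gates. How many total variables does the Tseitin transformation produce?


The Tseitin transformation introduces one auxiliary variable per gate.
Total variables = inputs + gates = 14 + 24 = 38.

38


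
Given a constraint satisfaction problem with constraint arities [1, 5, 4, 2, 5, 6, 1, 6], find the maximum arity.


The arities are: 1, 5, 4, 2, 5, 6, 1, 6.
Scan for the maximum value.
Maximum arity = 6.

6


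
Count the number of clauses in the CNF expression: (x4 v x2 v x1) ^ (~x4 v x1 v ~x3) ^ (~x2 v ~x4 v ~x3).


Each group enclosed in parentheses joined by ^ is one clause.
Counting the conjuncts: 3 clauses.

3


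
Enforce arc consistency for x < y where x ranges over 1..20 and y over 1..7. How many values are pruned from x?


For the constraint x < y, x needs a supporting value in y's domain.
x can be at most 6 (one less than y's maximum).
Valid x values from domain: 6 out of 20.
Pruned = 20 - 6 = 14.

14


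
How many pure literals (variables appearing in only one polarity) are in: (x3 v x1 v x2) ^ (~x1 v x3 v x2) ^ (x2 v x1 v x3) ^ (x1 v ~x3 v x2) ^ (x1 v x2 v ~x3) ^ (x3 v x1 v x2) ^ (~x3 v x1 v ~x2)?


A pure literal appears in only one polarity across all clauses.
No pure literals found.
Count = 0.

0


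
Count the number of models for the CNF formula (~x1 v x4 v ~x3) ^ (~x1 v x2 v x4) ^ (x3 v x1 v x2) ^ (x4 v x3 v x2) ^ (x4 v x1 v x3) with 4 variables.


Enumerate all 16 truth assignments over 4 variables.
Test each against every clause.
Satisfying assignments found: 10.

10


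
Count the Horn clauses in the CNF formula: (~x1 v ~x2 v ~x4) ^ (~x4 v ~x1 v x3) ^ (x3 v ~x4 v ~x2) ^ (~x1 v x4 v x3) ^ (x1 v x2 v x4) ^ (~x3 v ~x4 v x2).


A Horn clause has at most one positive literal.
Clause 1: 0 positive lit(s) -> Horn
Clause 2: 1 positive lit(s) -> Horn
Clause 3: 1 positive lit(s) -> Horn
Clause 4: 2 positive lit(s) -> not Horn
Clause 5: 3 positive lit(s) -> not Horn
Clause 6: 1 positive lit(s) -> Horn
Total Horn clauses = 4.

4


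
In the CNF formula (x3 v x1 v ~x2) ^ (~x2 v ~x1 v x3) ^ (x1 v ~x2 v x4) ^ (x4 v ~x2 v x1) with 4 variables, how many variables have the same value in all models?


Find all satisfying assignments: 11 model(s).
Check which variables have the same value in every model.
No variable is fixed across all models.
Backbone size = 0.

0


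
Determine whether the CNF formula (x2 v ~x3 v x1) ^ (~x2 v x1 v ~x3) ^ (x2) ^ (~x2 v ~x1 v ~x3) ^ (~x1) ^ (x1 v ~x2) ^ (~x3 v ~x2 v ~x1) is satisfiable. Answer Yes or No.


Check all 8 possible truth assignments.
Number of satisfying assignments found: 0.
The formula is unsatisfiable.

No


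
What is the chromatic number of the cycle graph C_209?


An odd cycle cannot be 2-colored: alternating two colors around the cycle returns to the start with a conflict.
Since 209 is odd, three colors are required (and three suffice).
Chromatic number = 3.

3


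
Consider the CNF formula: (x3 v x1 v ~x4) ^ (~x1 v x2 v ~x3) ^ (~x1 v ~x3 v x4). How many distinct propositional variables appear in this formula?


Identify each distinct variable in the formula.
Variables found: x1, x2, x3, x4.
Total distinct variables = 4.

4


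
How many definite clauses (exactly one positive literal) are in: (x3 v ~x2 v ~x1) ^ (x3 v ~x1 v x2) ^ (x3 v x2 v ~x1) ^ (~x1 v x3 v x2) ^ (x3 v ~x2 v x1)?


A definite clause has exactly one positive literal.
Clause 1: 1 positive -> definite
Clause 2: 2 positive -> not definite
Clause 3: 2 positive -> not definite
Clause 4: 2 positive -> not definite
Clause 5: 2 positive -> not definite
Definite clause count = 1.

1


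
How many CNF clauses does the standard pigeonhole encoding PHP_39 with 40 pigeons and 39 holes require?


The PHP encoding has two parts:
1) At-least-one-hole clauses: 40 (one per pigeon, each with 39 literals).
2) At-most-one-pigeon-per-hole clauses: 39 holes * C(40,2) = 39 * 780 = 30420.
Total clauses = 40 + 30420 = 30460.

30460


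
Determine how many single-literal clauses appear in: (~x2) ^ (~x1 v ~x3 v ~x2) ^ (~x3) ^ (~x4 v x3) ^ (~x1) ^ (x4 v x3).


A unit clause contains exactly one literal.
Unit clauses found: (~x2), (~x3), (~x1).
Count = 3.

3


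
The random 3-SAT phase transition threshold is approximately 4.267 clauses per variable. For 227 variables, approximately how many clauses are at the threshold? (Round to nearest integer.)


The 3-SAT phase transition occurs at approximately 4.267 clauses per variable.
m = 4.267 * 227 = 968.609.
Rounded to nearest integer: 969.

969


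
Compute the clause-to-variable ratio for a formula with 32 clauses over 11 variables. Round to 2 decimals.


Clause-to-variable ratio = clauses / variables.
32 / 11 = 2.91.

2.91


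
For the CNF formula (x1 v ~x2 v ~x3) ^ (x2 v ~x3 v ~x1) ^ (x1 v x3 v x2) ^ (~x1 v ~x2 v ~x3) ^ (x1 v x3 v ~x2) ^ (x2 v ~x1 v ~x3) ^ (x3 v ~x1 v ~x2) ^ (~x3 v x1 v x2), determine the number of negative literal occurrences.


Scan each clause for negated literals.
Clause 1: 2 negative; Clause 2: 2 negative; Clause 3: 0 negative; Clause 4: 3 negative; Clause 5: 1 negative; Clause 6: 2 negative; Clause 7: 2 negative; Clause 8: 1 negative.
Total negative literal occurrences = 13.

13


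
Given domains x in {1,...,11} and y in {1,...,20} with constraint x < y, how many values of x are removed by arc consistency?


For the constraint x < y, x needs a supporting value in y's domain.
x can be at most 19 (one less than y's maximum).
Valid x values from domain: 11 out of 11.
Pruned = 11 - 11 = 0.

0


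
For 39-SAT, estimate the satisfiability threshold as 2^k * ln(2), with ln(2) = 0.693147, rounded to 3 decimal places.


Using the asymptotic formula: threshold ~ 2^k * ln(2).
2^39 = 549755813888.
549755813888 * 0.693147 = 381061593129.026.

381061593129.026
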